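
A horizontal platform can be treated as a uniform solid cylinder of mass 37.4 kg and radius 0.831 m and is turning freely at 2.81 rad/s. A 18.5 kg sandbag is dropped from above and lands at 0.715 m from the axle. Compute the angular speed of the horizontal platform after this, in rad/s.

ω_f ≈ 1.62 rad/s

The added mass arrives with no angular momentum about the axle, and any external torque about the axle is negligible, so the system's angular momentum is conserved.
I_p = ½(37.4)(0.831)² = 12.91 kg·m².
Added inertia Σmr² = (18.5)(0.715)² = 9.458 kg·m²; I_f = 12.91 + 9.458 = 22.37 kg·m².
ω_f = I_p ω_i / I_f = (12.91)(2.81) / 22.37 = 1.622 rad/s.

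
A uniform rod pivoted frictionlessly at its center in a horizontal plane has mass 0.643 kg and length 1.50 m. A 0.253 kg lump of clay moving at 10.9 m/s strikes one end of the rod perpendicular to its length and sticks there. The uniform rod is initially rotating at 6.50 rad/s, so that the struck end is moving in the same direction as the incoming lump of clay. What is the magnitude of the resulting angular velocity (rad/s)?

The axle reaction passes through the pivot and exerts no torque about it; angular momentum about the pivot is conserved through the impact.
I_p = (1/12)(0.643)(1.50)² = 0.1206 kg·m². Taking the sense of the lump of clay's angular momentum as positive, L_{lump} = m v R = (0.253)(10.9)(1.50/2) = 2.068 kg·m²/s.
L_i = +I_p ω_p + m v R = +(0.1206)(6.50) + 2.068 = 2.852 kg·m²/s.
After sticking, I_f = I_p + m R² = 0.1206 + (0.253)(1.50/2)² = 0.2629 kg·m².
ω_f = L_i / I_f = 2.852 / 0.2629 = 10.85 rad/s.

|ω_f| ≈ 10.8 rad/s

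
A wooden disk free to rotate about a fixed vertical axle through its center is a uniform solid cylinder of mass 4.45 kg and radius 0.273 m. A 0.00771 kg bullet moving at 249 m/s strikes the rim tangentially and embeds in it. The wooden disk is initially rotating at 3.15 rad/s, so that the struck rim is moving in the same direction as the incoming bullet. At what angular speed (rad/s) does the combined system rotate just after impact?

About the axle the impulsive forces during the collision are internal, so angular momentum about that axis is conserved.
I_p = ½(4.45)(0.273)² = 0.1658 kg·m². Taking the sense of the bullet's angular momentum as positive, L_{bullet} = m v R = (0.00771)(249)(0.273) = 0.5241 kg·m²/s.
L_i = +I_p ω_p + m v R = +(0.1658)(3.15) + 0.5241 = 1.046 kg·m²/s.
After sticking, I_f = I_p + m R² = 0.1658 + (0.00771)(0.273)² = 0.1664 kg·m².
ω_f = L_i / I_f = 1.046 / 0.1664 = 6.289 rad/s.

|ω_f| ≈ 6.29 rad/s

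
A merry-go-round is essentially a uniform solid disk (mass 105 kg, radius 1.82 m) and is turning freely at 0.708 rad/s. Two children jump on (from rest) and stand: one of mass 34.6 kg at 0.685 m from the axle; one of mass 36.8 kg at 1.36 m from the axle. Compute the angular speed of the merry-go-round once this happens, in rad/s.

ω_f ≈ 0.477 rad/s

The added mass arrives with no angular momentum about the axle, and any external torque about the axle is negligible, so the system's angular momentum is conserved.
I_p = ½(105)(1.82)² = 173.9 kg·m².
Added inertia Σmr² = (34.6)(0.685)² + (36.8)(1.36)² = 84.30 kg·m²; I_f = 173.9 + 84.30 = 258.2 kg·m².
ω_f = I_p ω_i / I_f = (173.9)(0.708) / 258.2 = 0.4768 rad/s.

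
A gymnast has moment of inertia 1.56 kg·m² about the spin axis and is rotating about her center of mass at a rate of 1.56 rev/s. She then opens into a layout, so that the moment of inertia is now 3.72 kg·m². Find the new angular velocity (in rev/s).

ω₂ ≈ 0.654 rev/s

With no external torque about the axis, L is conserved: I₁ω₁ = I₂ω₂.
ω₂ = I₁ω₁ / I₂ = (1.560)(1.56 rev/s) / (3.720) = 0.6542 rev/s.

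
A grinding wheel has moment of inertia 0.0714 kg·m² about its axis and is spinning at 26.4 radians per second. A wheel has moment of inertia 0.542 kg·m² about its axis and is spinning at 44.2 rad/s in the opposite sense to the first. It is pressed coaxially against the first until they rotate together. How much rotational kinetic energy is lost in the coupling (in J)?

ΔKE lost ≈ 157 J

The coupling torques are internal; angular momentum about the shared axis is conserved.
Taking A's sense as positive: L = (0.07140)(26.4) − (0.5420)(44.2) = -22.07 kg·m²·rad/s.
Combined I = 0.07140 + 0.5420 = 0.6134 kg·m².
ω_f = L / I = -22.07 / 0.6134 = -35.98 rad/s.
KE_i = ½ΣIω² = 554.3 J; KE_f = ½(0.6134)(35.98)² = 397.1 J.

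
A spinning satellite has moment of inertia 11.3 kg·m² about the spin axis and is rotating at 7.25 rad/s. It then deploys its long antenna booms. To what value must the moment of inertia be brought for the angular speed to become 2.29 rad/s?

I₂ ≈ 35.8 kg·m²

No external torque acts about the spin axis, so angular momentum is conserved.
I₂ = I₁ω₁ / ω₂ = (11.3)(7.25) / (2.29) = 35.78 kg·m².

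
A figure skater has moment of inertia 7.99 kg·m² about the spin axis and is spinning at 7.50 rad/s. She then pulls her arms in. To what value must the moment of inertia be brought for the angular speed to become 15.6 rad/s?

I₂ ≈ 3.84 kg·m²

With no external torque about the axis, L is conserved: I₁ω₁ = I₂ω₂.
I₂ = I₁ω₁ / ω₂ = (7.99)(7.50) / (15.6) = 3.841 kg·m².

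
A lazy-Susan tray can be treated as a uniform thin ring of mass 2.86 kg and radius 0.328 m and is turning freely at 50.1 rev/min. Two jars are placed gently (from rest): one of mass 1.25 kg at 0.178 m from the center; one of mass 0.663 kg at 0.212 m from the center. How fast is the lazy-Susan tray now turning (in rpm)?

ω_f ≈ 40.9 rpm

No external torque acts about the center; L_before = L_after.
I_p = (2.86)(0.328)² = 0.3077 kg·m².
Added inertia Σmr² = (1.25)(0.178)² + (0.663)(0.212)² = 0.06940 kg·m²; I_f = 0.3077 + 0.06940 = 0.3771 kg·m².
ω_f = I_p ω_i / I_f = (0.3077)(50.1) / 0.3771 = 40.88 rpm.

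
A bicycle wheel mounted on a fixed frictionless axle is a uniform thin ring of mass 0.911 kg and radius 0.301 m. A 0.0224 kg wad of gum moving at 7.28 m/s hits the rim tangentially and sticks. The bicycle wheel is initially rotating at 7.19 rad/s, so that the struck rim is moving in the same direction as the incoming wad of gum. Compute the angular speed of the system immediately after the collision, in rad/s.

|ω_f| ≈ 7.60 rad/s

The axle reaction passes through the axle and exerts no torque about it; angular momentum about the axle is conserved through the impact.
I_p = (0.911)(0.301)² = 0.08254 kg·m². Taking the sense of the wad of gum's angular momentum as positive, L_{wad} = m v R = (0.0224)(7.28)(0.301) = 0.04908 kg·m²/s.
L_i = +I_p ω_p + m v R = +(0.08254)(7.19) + 0.04908 = 0.6425 kg·m²/s.
After sticking, I_f = I_p + m R² = 0.08254 + (0.0224)(0.301)² = 0.08457 kg·m².
ω_f = L_i / I_f = 0.6425 / 0.08457 = 7.598 rad/s.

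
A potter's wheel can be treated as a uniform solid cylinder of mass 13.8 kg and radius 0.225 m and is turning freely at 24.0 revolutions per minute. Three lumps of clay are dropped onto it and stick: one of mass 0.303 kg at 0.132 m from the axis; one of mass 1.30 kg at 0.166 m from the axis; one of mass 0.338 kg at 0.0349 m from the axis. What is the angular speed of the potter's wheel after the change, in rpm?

No external torque acts about the axis; L_before = L_after.
I_p = ½(13.8)(0.225)² = 0.3493 kg·m².
Added inertia Σmr² = (0.303)(0.132)² + (1.30)(0.166)² + (0.338)(0.0349)² = 0.04151 kg·m²; I_f = 0.3493 + 0.04151 = 0.3908 kg·m².
ω_f = I_p ω_i / I_f = (0.3493)(24.0) / 0.3908 = 21.45 rpm.

ω_f ≈ 21.5 rpm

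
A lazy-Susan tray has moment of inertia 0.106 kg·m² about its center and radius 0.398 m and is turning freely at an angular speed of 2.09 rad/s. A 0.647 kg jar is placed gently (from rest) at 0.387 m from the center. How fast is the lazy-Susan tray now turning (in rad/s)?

ω_f ≈ 1.09 rad/s

The added mass arrives with no angular momentum about the center, and any external torque about the center is negligible, so the system's angular momentum is conserved.
Added inertia Σmr² = (0.647)(0.387)² = 0.09690 kg·m²; I_f = 0.1060 + 0.09690 = 0.2029 kg·m².
ω_f = I_p ω_i / I_f = (0.1060)(2.09) / 0.2029 = 1.092 rad/s.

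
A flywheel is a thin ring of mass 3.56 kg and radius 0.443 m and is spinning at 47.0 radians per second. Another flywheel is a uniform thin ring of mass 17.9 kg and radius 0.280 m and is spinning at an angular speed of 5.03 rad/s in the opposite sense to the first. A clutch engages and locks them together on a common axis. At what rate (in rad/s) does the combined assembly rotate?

|ω_f| ≈ 12.3 rad/s

No external torque acts about the common axis, so total angular momentum is conserved.
Moments of inertia: I_A = (3.56)(0.443)² = 0.6986 kg·m²; I_B = (17.9)(0.280)² = 1.403 kg·m².
Taking A's sense as positive: L = (0.6986)(47.0) − (1.403)(5.03) = 25.78 kg·m²·rad/s.
Combined I = 0.6986 + 1.403 = 2.102 kg·m².
ω_f = L / I = 25.78 / 2.102 = 12.26 rad/s.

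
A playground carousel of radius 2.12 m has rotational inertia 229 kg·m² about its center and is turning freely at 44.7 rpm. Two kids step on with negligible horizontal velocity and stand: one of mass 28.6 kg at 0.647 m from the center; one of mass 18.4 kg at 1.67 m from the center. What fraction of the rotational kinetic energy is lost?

fraction ≈ 0.217

No external torque acts about the center; L_before = L_after.
Added inertia Σmr² = (28.6)(0.647)² + (18.4)(1.67)² = 63.29 kg·m²; I_f = 229.0 + 63.29 = 292.3 kg·m².
ω_f = I_p ω_i / I_f = (229.0)(44.7) / 292.3 = 35.02 rpm.
KE_i = ½(229.0)(4.681 rad/s)² = 2509 J; KE_f = ½(292.3)(3.667)² = 1966 J.
Fraction lost = 0.2165.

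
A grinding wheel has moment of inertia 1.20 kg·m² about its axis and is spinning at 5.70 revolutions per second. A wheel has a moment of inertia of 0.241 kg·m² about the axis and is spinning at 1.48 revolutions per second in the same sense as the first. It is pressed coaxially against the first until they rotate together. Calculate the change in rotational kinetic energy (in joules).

No external torque acts about the common axis, so total angular momentum is conserved.
Taking A's sense as positive: L = (1.200)(5.70) + (0.2410)(1.48) = 7.197 kg·m²·rev/s.
Combined I = 1.200 + 0.2410 = 1.441 kg·m².
ω_f = L / I = 7.197 / 1.441 = 4.994 rev/s.
KE_i = ½ΣIω² = 780.0 J; KE_f = ½(1.441)(31.38)² = 709.5 J.

ΔKE ≈ -70.5 J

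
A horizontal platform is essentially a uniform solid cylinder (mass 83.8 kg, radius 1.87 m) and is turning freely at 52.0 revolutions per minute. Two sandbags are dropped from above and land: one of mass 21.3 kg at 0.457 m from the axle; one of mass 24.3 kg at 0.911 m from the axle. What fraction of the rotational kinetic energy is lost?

fraction ≈ 0.144

No external torque acts about the axle; L_before = L_after.
I_p = ½(83.8)(1.87)² = 146.5 kg·m².
Added inertia Σmr² = (21.3)(0.457)² + (24.3)(0.911)² = 24.62 kg·m²; I_f = 146.5 + 24.62 = 171.1 kg·m².
ω_f = I_p ω_i / I_f = (146.5)(52.0) / 171.1 = 44.52 rpm.
KE_i = ½(146.5)(5.445 rad/s)² = 2172 J; KE_f = ½(171.1)(4.662)² = 1860 J.
Fraction lost = 0.1438.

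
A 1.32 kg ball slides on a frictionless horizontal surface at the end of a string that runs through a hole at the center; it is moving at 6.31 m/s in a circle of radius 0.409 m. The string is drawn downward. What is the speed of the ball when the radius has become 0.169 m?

v₂ ≈ 15.3 m/s

Central (radial) force ⇒ zero torque about the center ⇒ m v r is constant.
v₂ = v₁ r₁ / r₂ = (6.31)(0.409) / (0.169) = 15.27 m/s.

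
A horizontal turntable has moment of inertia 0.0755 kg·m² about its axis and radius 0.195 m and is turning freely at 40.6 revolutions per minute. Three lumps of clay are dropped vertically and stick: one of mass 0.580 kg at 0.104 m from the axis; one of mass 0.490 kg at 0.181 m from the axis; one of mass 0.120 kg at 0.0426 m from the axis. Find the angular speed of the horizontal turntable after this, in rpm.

ω_f ≈ 31.3 rpm

No external torque acts about the axis; L_before = L_after.
Added inertia Σmr² = (0.580)(0.104)² + (0.490)(0.181)² + (0.120)(0.0426)² = 0.02254 kg·m²; I_f = 0.07550 + 0.02254 = 0.09804 kg·m².
ω_f = I_p ω_i / I_f = (0.07550)(40.6) / 0.09804 = 31.26 rpm.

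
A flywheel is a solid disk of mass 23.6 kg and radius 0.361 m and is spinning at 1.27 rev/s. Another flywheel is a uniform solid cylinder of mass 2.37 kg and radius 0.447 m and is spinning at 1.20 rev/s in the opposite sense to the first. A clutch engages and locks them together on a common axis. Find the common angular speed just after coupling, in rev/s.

The coupling torques are internal; angular momentum about the shared axis is conserved.
Moments of inertia: I_A = ½(23.6)(0.361)² = 1.538 kg·m²; I_B = ½(2.37)(0.447)² = 0.2368 kg·m².
Taking A's sense as positive: L = (1.538)(1.27) − (0.2368)(1.20) = 1.669 kg·m²·rev/s.
Combined I = 1.538 + 0.2368 = 1.775 kg·m².
ω_f = L / I = 1.669 / 1.775 = 0.9404 rev/s.

|ω_f| ≈ 0.940 rev/s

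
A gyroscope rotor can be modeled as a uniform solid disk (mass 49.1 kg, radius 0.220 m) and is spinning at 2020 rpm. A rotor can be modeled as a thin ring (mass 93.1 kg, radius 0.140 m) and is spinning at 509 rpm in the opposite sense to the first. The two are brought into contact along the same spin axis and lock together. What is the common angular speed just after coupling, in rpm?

|ω_f| ≈ 488 rpm

The coupling torques are internal; angular momentum about the shared axis is conserved.
Moments of inertia: I_A = ½(49.1)(0.220)² = 1.188 kg·m²; I_B = (93.1)(0.140)² = 1.825 kg·m².
Taking A's sense as positive: L = (1.188)(2020) − (1.825)(509) = 1471 kg·m²·rpm.
Combined I = 1.188 + 1.825 = 3.013 kg·m².
ω_f = L / I = 1471 / 3.013 = 488.4 rpm.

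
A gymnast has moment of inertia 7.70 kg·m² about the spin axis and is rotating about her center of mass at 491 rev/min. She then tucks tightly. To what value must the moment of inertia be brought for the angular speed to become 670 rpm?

No external torque acts about the spin axis, so angular momentum is conserved.
I₂ = I₁ω₁ / ω₂ = (7.70)(491) / (670) = 5.643 kg·m².

I₂ ≈ 5.64 kg·m²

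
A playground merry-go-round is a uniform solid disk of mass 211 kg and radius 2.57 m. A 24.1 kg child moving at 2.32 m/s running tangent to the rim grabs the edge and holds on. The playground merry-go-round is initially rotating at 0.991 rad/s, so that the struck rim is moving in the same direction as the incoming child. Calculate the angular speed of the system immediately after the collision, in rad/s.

|ω_f| ≈ 0.975 rad/s

About the axle the impulsive forces during the collision are internal, so angular momentum about that axis is conserved.
I_p = ½(211)(2.57)² = 696.8 kg·m². Taking the sense of the child's angular momentum as positive, L_{child} = m v R = (24.1)(2.32)(2.57) = 143.7 kg·m²/s.
L_i = +I_p ω_p + m v R = +(696.8)(0.991) + 143.7 = 834.2 kg·m²/s.
After sticking, I_f = I_p + m R² = 696.8 + (24.1)(2.57)² = 856.0 kg·m².
ω_f = L_i / I_f = 834.2 / 856.0 = 0.9746 rad/s.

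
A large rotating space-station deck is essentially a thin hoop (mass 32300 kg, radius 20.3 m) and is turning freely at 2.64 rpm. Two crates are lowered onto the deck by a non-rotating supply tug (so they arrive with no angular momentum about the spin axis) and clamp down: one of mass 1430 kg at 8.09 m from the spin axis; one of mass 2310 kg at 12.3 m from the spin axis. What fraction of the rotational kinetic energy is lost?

fraction ≈ 0.0322

No external torque acts about the spin axis; L_before = L_after.
I_p = (32300)(20.3)² = 1.331e+07 kg·m².
Added inertia Σmr² = (1430)(8.09)² + (2310)(12.3)² = 4.431e+05 kg·m²; I_f = 1.331e+07 + 4.431e+05 = 1.375e+07 kg·m².
ω_f = I_p ω_i / I_f = (1.331e+07)(2.64) / 1.375e+07 = 2.555 rpm.
KE_i = ½(1.331e+07)(0.2765 rad/s)² = 5.087e+05 J; KE_f = ½(1.375e+07)(0.2676)² = 4.923e+05 J.
Fraction lost = 0.03221.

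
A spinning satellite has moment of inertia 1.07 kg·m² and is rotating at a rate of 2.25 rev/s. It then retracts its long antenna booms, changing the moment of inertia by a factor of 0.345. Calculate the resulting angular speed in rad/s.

ω₂ ≈ 41.0 rad/s

Angular momentum about the spin axis is conserved since the torque about it is zero.
I₂ = 0.345 × 1.07 = 0.3691 kg·m².
ω₂ = I₁ω₁ / I₂ = (1.070)(2.25 rev/s) / (0.3691) = 6.522 rev/s = 40.98 rad/s.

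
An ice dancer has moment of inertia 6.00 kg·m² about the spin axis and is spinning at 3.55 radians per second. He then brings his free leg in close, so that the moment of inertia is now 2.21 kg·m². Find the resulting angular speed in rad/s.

ω₂ ≈ 9.64 rad/s

No external torque acts about the spin axis, so angular momentum is conserved.
ω₂ = I₁ω₁ / I₂ = (6.000)(3.55 rad/s) / (2.210) = 9.638 rad/s.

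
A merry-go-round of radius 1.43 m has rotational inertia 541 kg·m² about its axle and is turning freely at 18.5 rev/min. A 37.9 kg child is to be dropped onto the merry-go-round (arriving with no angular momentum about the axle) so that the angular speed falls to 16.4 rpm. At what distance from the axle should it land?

No external torque acts about the axle; L_before = L_after.
I_p ω_i = (I_p + m r²) ω_f ⇒ m r² = I_p(ω_i/ω_f − 1) = 541.0(18.5/16.4 − 1) = 69.27 kg·m².
r = √(69.27/37.9) = 1.352 m.

r ≈ 1.35 m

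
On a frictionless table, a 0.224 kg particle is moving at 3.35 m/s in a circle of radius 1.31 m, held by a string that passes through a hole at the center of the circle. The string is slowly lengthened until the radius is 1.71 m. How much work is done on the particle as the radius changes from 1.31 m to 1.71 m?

W ≈ -0.519 J

The only horizontal force on the mass is along the cord (radial), so it exerts no torque about the hole and angular momentum m v r is conserved.
v₂ = v₁ r₁ / r₂ = (3.35)(1.31) / (1.71) = 2.566 m/s.
W = ΔKE = ½m(v₂² − v₁²) = -0.5193 J.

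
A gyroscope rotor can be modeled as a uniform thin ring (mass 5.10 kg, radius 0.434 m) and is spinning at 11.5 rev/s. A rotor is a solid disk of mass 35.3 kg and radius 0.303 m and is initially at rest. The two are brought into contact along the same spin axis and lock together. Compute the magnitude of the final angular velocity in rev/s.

The coupling torques are internal; angular momentum about the shared axis is conserved.
Moments of inertia: I_A = (5.10)(0.434)² = 0.9606 kg·m²; I_B = ½(35.3)(0.303)² = 1.620 kg·m².
Taking A's sense as positive: L = (0.9606)(11.5) = 11.05 kg·m²·rev/s.
Combined I = 0.9606 + 1.620 = 2.581 kg·m².
ω_f = L / I = 11.05 / 2.581 = 4.280 rev/s.

|ω_f| ≈ 4.28 rev/s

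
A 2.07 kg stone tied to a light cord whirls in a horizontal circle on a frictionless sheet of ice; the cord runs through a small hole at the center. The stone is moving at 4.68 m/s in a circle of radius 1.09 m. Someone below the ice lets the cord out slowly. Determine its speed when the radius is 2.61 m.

The only horizontal force on the mass is along the cord (radial), so it exerts no torque about the hole and angular momentum m v r is conserved.
v₂ = v₁ r₁ / r₂ = (4.68)(1.09) / (2.61) = 1.954 m/s.

v₂ ≈ 1.95 m/s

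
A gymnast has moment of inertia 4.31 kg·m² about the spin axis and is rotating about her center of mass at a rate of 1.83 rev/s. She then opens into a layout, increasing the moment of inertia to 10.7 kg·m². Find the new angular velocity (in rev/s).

Angular momentum about the spin axis is conserved since the torque about it is zero.
ω₂ = I₁ω₁ / I₂ = (4.310)(1.83 rev/s) / (10.70) = 0.7371 rev/s.

ω₂ ≈ 0.737 rev/s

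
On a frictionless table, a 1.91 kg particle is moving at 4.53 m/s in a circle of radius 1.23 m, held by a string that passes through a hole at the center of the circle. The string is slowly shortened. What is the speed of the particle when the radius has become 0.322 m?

The only horizontal force on the mass is along the cord (radial), so it exerts no torque about the hole and angular momentum m v r is conserved.
v₂ = v₁ r₁ / r₂ = (4.53)(1.23) / (0.322) = 17.30 m/s.

v₂ ≈ 17.3 m/s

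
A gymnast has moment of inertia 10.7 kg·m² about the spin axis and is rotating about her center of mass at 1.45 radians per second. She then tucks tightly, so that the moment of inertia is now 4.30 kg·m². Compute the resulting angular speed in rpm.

No external torque acts about the spin axis, so angular momentum is conserved.
ω₂ = I₁ω₁ / I₂ = (10.70)(1.45 rad/s) / (4.300) = 3.608 rad/s = 34.46 rpm.

ω₂ ≈ 34.5 rpm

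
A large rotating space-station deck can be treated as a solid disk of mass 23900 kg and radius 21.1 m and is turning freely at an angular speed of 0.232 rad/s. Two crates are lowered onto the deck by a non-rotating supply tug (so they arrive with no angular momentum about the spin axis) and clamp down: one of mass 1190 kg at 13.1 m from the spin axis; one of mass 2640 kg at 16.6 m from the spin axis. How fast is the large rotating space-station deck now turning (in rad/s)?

The added mass arrives with no angular momentum about the spin axis, and any external torque about the spin axis is negligible, so the system's angular momentum is conserved.
I_p = ½(23900)(21.1)² = 5.320e+06 kg·m².
Added inertia Σmr² = (1190)(13.1)² + (2640)(16.6)² = 9.317e+05 kg·m²; I_f = 5.320e+06 + 9.317e+05 = 6.252e+06 kg·m².
ω_f = I_p ω_i / I_f = (5.320e+06)(0.232) / 6.252e+06 = 0.1974 rad/s.

ω_f ≈ 0.197 rad/s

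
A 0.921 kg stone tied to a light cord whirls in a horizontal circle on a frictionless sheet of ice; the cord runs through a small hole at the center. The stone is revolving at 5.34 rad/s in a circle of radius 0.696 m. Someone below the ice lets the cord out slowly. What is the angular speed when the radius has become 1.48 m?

The constraining force is radial, so m r² ω about the center is conserved.
ω₂ = ω₁ (r₁/r₂)² = (5.34)(0.696/1.48)² = 1.181 rad/s.

ω₂ ≈ 1.18 rad/s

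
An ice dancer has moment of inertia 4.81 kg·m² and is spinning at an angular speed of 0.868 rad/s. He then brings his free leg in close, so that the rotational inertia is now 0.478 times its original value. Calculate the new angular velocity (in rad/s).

With no external torque about the axis, L is conserved: I₁ω₁ = I₂ω₂.
I₂ = 0.478 × 4.81 = 2.299 kg·m².
ω₂ = I₁ω₁ / I₂ = (4.810)(0.868 rad/s) / (2.299) = 1.816 rad/s.

ω₂ ≈ 1.82 rad/s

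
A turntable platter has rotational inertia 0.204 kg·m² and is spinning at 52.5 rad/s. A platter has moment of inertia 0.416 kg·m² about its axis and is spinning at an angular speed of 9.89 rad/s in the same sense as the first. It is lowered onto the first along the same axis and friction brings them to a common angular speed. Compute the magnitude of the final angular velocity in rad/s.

The coupling torques are internal; angular momentum about the shared axis is conserved.
Taking A's sense as positive: L = (0.2040)(52.5) + (0.4160)(9.89) = 14.82 kg·m²·rad/s.
Combined I = 0.2040 + 0.4160 = 0.6200 kg·m².
ω_f = L / I = 14.82 / 0.6200 = 23.91 rad/s.

|ω_f| ≈ 23.9 rad/s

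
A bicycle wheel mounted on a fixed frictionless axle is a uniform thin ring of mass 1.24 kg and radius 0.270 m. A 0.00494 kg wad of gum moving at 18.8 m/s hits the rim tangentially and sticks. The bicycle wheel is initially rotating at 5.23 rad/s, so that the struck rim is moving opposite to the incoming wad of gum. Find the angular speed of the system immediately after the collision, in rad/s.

The axle reaction passes through the axle and exerts no torque about it; angular momentum about the axle is conserved through the impact.
I_p = (1.24)(0.270)² = 0.09040 kg·m². Taking the sense of the wad of gum's angular momentum as positive, L_{wad} = m v R = (0.00494)(18.8)(0.270) = 0.02508 kg·m²/s.
L_i = −I_p ω_p + m v R = −(0.09040)(5.23) + 0.02508 = -0.4477 kg·m²/s.
After sticking, I_f = I_p + m R² = 0.09040 + (0.00494)(0.270)² = 0.09076 kg·m².
ω_f = L_i / I_f = -0.4477 / 0.09076 = -4.933 rad/s.

|ω_f| ≈ 4.93 rad/s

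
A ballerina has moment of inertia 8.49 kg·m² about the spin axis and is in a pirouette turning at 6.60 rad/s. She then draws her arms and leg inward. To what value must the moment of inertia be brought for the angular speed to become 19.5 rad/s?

I₂ ≈ 2.87 kg·m²

With no external torque about the axis, L is conserved: I₁ω₁ = I₂ω₂.
I₂ = I₁ω₁ / ω₂ = (8.49)(6.60) / (19.5) = 2.874 kg·m².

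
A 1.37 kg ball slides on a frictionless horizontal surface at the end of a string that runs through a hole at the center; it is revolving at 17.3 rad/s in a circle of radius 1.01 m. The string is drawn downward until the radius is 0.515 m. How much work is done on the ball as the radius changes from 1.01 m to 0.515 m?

No torque about the axis ⇒ m r₁² ω₁ = m r₂² ω₂.
ω₂ = ω₁ (r₁/r₂)² = (17.3)(1.01/0.515)² = 66.54 rad/s.
W = ΔKE = ½m(v₂² − v₁²) = 595.2 J.

W ≈ 595 J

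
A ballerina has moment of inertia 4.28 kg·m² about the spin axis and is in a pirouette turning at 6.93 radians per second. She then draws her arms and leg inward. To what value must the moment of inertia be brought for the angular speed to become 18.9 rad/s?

I₂ ≈ 1.57 kg·m²

With no external torque about the axis, L is conserved: I₁ω₁ = I₂ω₂.
I₂ = I₁ω₁ / ω₂ = (4.28)(6.93) / (18.9) = 1.569 kg·m².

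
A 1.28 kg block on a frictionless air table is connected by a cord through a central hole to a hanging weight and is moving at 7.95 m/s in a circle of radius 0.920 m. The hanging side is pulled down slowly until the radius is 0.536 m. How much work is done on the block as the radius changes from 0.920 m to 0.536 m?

The only horizontal force on the mass is along the cord (radial), so it exerts no torque about the hole and angular momentum m v r is conserved.
v₂ = v₁ r₁ / r₂ = (7.95)(0.920) / (0.536) = 13.65 m/s.
W = ΔKE = ½m(v₂² − v₁²) = 78.72 J.

W ≈ 78.7 J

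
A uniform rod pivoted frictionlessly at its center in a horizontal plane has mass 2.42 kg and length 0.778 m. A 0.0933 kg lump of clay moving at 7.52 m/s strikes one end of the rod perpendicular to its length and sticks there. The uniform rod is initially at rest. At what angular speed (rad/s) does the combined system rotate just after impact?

About the pivot the impulsive forces during the collision are internal, so angular momentum about that axis is conserved.
I_p = (1/12)(2.42)(0.778)² = 0.1221 kg·m². Taking the sense of the lump of clay's angular momentum as positive, L_{lump} = m v R = (0.0933)(7.52)(0.778/2) = 0.2729 kg·m²/s.
L_i = 0 + 0.2729 = 0.2729 kg·m²/s.
After sticking, I_f = I_p + m R² = 0.1221 + (0.0933)(0.778/2)² = 0.1362 kg·m².
ω_f = L_i / I_f = 0.2729 / 0.1362 = 2.004 rad/s.

|ω_f| ≈ 2.00 rad/s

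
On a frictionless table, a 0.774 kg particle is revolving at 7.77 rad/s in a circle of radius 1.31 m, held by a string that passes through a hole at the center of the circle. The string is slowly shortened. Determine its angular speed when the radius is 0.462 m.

The constraining force is radial, so m r² ω about the center is conserved.
ω₂ = ω₁ (r₁/r₂)² = (7.77)(1.31/0.462)² = 62.47 rad/s.

ω₂ ≈ 62.5 rad/s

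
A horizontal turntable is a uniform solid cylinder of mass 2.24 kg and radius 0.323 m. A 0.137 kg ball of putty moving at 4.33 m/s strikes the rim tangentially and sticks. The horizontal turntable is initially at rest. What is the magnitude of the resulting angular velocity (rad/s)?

About the axle the impulsive forces during the collision are internal, so angular momentum about that axis is conserved.
I_p = ½(2.24)(0.323)² = 0.1168 kg·m². Taking the sense of the ball of putty's angular momentum as positive, L_{ball} = m v R = (0.137)(4.33)(0.323) = 0.1916 kg·m²/s.
L_i = 0 + 0.1916 = 0.1916 kg·m²/s.
After sticking, I_f = I_p + m R² = 0.1168 + (0.137)(0.323)² = 0.1311 kg·m².
ω_f = L_i / I_f = 0.1916 / 0.1311 = 1.461 rad/s.

|ω_f| ≈ 1.46 rad/s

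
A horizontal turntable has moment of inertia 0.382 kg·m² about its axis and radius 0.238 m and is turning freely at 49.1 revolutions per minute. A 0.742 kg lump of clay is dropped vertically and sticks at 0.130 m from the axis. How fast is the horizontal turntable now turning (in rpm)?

ω_f ≈ 47.5 rpm

The added mass arrives with no angular momentum about the axis, and any external torque about the axis is negligible, so the system's angular momentum is conserved.
Added inertia Σmr² = (0.742)(0.130)² = 0.01254 kg·m²; I_f = 0.3820 + 0.01254 = 0.3945 kg·m².
ω_f = I_p ω_i / I_f = (0.3820)(49.1) / 0.3945 = 47.54 rpm.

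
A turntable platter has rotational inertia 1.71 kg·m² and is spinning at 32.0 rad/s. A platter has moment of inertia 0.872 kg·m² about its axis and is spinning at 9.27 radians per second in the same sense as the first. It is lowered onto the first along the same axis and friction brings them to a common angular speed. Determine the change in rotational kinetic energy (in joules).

No external torque acts about the common axis, so total angular momentum is conserved.
Taking A's sense as positive: L = (1.710)(32.0) + (0.8720)(9.27) = 62.80 kg·m²·rad/s.
Combined I = 1.710 + 0.8720 = 2.582 kg·m².
ω_f = L / I = 62.80 / 2.582 = 24.32 rad/s.
KE_i = ½ΣIω² = 913.0 J; KE_f = ½(2.582)(24.32)² = 763.8 J.

ΔKE ≈ -149 J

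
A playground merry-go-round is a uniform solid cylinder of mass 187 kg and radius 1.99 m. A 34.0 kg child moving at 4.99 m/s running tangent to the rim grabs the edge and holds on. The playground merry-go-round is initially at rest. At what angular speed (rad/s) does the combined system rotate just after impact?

|ω_f| ≈ 0.669 rad/s

The axle reaction passes through the axle and exerts no torque about it; angular momentum about the axle is conserved through the impact.
I_p = ½(187)(1.99)² = 370.3 kg·m². Taking the sense of the child's angular momentum as positive, L_{child} = m v R = (34.0)(4.99)(1.99) = 337.6 kg·m²/s.
L_i = 0 + 337.6 = 337.6 kg·m²/s.
After sticking, I_f = I_p + m R² = 370.3 + (34.0)(1.99)² = 504.9 kg·m².
ω_f = L_i / I_f = 337.6 / 504.9 = 0.6687 rad/s.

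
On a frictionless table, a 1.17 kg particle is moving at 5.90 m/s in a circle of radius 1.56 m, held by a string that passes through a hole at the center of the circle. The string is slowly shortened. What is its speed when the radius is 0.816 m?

The only horizontal force on the mass is along the cord (radial), so it exerts no torque about the hole and angular momentum m v r is conserved.
v₂ = v₁ r₁ / r₂ = (5.90)(1.56) / (0.816) = 11.28 m/s.

v₂ ≈ 11.3 m/s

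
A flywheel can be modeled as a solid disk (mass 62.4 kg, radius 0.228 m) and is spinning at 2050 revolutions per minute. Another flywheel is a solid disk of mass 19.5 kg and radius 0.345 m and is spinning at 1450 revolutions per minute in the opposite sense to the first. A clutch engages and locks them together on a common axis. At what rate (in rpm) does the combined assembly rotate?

The coupling torques are internal; angular momentum about the shared axis is conserved.
Moments of inertia: I_A = ½(62.4)(0.228)² = 1.622 kg·m²; I_B = ½(19.5)(0.345)² = 1.160 kg·m².
Taking A's sense as positive: L = (1.622)(2050) − (1.160)(1450) = 1642 kg·m²·rpm.
Combined I = 1.622 + 1.160 = 2.782 kg·m².
ω_f = L / I = 1642 / 2.782 = 590.2 rpm.

|ω_f| ≈ 590 rpm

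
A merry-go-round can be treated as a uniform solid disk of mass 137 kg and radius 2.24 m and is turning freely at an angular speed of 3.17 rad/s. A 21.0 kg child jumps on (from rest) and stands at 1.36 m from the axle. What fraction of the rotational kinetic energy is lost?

fraction ≈ 0.102

No external torque acts about the axle; L_before = L_after.
I_p = ½(137)(2.24)² = 343.7 kg·m².
Added inertia Σmr² = (21.0)(1.36)² = 38.84 kg·m²; I_f = 343.7 + 38.84 = 382.5 kg·m².
ω_f = I_p ω_i / I_f = (343.7)(3.17) / 382.5 = 2.848 rad/s.
KE_i = ½(343.7)(3.170 rad/s)² = 1727 J; KE_f = ½(382.5)(2.848)² = 1552 J.
Fraction lost = 0.1015.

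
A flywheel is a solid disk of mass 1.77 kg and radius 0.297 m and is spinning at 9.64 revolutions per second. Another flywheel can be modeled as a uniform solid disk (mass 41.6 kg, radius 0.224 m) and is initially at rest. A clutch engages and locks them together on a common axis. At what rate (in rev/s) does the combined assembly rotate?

|ω_f| ≈ 0.671 rev/s

No external torque acts about the common axis, so total angular momentum is conserved.
Moments of inertia: I_A = ½(1.77)(0.297)² = 0.07806 kg·m²; I_B = ½(41.6)(0.224)² = 1.044 kg·m².
Taking A's sense as positive: L = (0.07806)(9.64) = 0.7525 kg·m²·rev/s.
Combined I = 0.07806 + 1.044 = 1.122 kg·m².
ω_f = L / I = 0.7525 / 1.122 = 0.6709 rev/s.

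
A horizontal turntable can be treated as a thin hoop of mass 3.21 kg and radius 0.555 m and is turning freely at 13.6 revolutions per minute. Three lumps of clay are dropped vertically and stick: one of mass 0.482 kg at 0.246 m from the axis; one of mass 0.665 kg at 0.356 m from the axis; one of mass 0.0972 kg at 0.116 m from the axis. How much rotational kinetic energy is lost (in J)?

energy lost ≈ 0.104 J

The added mass arrives with no angular momentum about the axis, and any external torque about the axis is negligible, so the system's angular momentum is conserved.
I_p = (3.21)(0.555)² = 0.9888 kg·m².
Added inertia Σmr² = (0.482)(0.246)² + (0.665)(0.356)² + (0.0972)(0.116)² = 0.1148 kg·m²; I_f = 0.9888 + 0.1148 = 1.104 kg·m².
ω_f = I_p ω_i / I_f = (0.9888)(13.6) / 1.104 = 12.19 rpm.
KE_i = ½(0.9888)(1.424 rad/s)² = 1.003 J; KE_f = ½(1.104)(1.276)² = 0.8985 J.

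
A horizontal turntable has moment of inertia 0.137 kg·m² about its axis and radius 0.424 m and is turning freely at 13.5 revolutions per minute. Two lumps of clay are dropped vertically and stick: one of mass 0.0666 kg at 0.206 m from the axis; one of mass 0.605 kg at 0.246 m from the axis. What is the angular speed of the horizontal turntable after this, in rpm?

The added mass arrives with no angular momentum about the axis, and any external torque about the axis is negligible, so the system's angular momentum is conserved.
Added inertia Σmr² = (0.0666)(0.206)² + (0.605)(0.246)² = 0.03944 kg·m²; I_f = 0.1370 + 0.03944 = 0.1764 kg·m².
ω_f = I_p ω_i / I_f = (0.1370)(13.5) / 0.1764 = 10.48 rpm.

ω_f ≈ 10.5 rpm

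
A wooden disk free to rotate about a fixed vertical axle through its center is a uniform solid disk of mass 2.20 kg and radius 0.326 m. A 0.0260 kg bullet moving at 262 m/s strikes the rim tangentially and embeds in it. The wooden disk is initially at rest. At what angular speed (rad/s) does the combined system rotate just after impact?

About the axle the impulsive forces during the collision are internal, so angular momentum about that axis is conserved.
I_p = ½(2.20)(0.326)² = 0.1169 kg·m². Taking the sense of the bullet's angular momentum as positive, L_{bullet} = m v R = (0.0260)(262)(0.326) = 2.221 kg·m²/s.
L_i = 0 + 2.221 = 2.221 kg·m²/s.
After sticking, I_f = I_p + m R² = 0.1169 + (0.0260)(0.326)² = 0.1197 kg·m².
ω_f = L_i / I_f = 2.221 / 0.1197 = 18.56 rad/s.

|ω_f| ≈ 18.6 rad/s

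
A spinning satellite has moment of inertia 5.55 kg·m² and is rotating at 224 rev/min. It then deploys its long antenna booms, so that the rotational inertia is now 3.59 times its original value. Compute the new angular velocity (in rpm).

Angular momentum about the spin axis is conserved since the torque about it is zero.
I₂ = 3.59 × 5.55 = 19.92 kg·m².
ω₂ = I₁ω₁ / I₂ = (5.550)(224 rpm) / (19.92) = 62.40 rpm.

ω₂ ≈ 62.4 rpm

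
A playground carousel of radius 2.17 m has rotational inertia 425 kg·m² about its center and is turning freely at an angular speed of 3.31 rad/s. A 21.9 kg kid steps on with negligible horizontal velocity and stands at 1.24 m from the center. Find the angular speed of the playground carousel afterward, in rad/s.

No external torque acts about the center; L_before = L_after.
Added inertia Σmr² = (21.9)(1.24)² = 33.67 kg·m²; I_f = 425.0 + 33.67 = 458.7 kg·m².
ω_f = I_p ω_i / I_f = (425.0)(3.31) / 458.7 = 3.067 rad/s.

ω_f ≈ 3.07 rad/s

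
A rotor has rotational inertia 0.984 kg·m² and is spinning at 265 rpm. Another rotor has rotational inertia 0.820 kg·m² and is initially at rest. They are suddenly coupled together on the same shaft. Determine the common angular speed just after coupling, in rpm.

The coupling torques are internal; angular momentum about the shared axis is conserved.
Taking A's sense as positive: L = (0.9840)(265) = 260.8 kg·m²·rpm.
Combined I = 0.9840 + 0.8200 = 1.804 kg·m².
ω_f = L / I = 260.8 / 1.804 = 144.5 rpm.

|ω_f| ≈ 145 rpm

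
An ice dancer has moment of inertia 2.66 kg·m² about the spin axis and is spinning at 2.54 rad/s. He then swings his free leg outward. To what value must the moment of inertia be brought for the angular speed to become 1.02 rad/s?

With no external torque about the axis, L is conserved: I₁ω₁ = I₂ω₂.
I₂ = I₁ω₁ / ω₂ = (2.66)(2.54) / (1.02) = 6.624 kg·m².

I₂ ≈ 6.62 kg·m²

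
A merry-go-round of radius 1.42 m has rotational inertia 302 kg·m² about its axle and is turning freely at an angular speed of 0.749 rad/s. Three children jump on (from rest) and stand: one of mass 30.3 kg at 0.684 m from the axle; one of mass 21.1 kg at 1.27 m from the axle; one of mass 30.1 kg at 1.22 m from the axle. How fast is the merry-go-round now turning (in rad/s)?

No external torque acts about the axle; L_before = L_after.
Added inertia Σmr² = (30.3)(0.684)² + (21.1)(1.27)² + (30.1)(1.22)² = 93.01 kg·m²; I_f = 302.0 + 93.01 = 395.0 kg·m².
ω_f = I_p ω_i / I_f = (302.0)(0.749) / 395.0 = 0.5726 rad/s.

ω_f ≈ 0.573 rad/s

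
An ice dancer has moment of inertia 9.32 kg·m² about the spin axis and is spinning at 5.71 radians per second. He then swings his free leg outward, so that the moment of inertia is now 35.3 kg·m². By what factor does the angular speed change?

ω₂/ω₁ ≈ 0.264

No external torque acts about the spin axis, so angular momentum is conserved.
ω₂/ω₁ = I₁/I₂ = 9.320 / 35.30 = 0.2640.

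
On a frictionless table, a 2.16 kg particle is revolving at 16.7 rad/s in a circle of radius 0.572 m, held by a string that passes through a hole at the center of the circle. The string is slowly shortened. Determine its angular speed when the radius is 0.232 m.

ω₂ ≈ 102 rad/s

The constraining force is radial, so m r² ω about the center is conserved.
ω₂ = ω₁ (r₁/r₂)² = (16.7)(0.572/0.232)² = 101.5 rad/s.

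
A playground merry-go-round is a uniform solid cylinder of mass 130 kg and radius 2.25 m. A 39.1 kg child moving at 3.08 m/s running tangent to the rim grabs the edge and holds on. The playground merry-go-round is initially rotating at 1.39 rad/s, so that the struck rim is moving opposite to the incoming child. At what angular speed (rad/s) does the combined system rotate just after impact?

The axle reaction passes through the axle and exerts no torque about it; angular momentum about the axle is conserved through the impact.
I_p = ½(130)(2.25)² = 329.1 kg·m². Taking the sense of the child's angular momentum as positive, L_{child} = m v R = (39.1)(3.08)(2.25) = 271.0 kg·m²/s.
L_i = −I_p ω_p + m v R = −(329.1)(1.39) + 271.0 = -186.4 kg·m²/s.
After sticking, I_f = I_p + m R² = 329.1 + (39.1)(2.25)² = 527.0 kg·m².
ω_f = L_i / I_f = -186.4 / 527.0 = -0.3538 rad/s.

|ω_f| ≈ 0.354 rad/s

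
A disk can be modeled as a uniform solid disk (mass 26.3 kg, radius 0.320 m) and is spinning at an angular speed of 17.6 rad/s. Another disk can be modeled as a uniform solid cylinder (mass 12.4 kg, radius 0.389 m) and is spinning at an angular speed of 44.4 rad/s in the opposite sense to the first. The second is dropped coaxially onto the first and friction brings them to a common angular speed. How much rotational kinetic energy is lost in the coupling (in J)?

The coupling torques are internal; angular momentum about the shared axis is conserved.
Moments of inertia: I_A = ½(26.3)(0.320)² = 1.347 kg·m²; I_B = ½(12.4)(0.389)² = 0.9382 kg·m².
Taking A's sense as positive: L = (1.347)(17.6) − (0.9382)(44.4) = -17.96 kg·m²·rad/s.
Combined I = 1.347 + 0.9382 = 2.285 kg·m².
ω_f = L / I = -17.96 / 2.285 = -7.859 rad/s.
KE_i = ½ΣIω² = 1133 J; KE_f = ½(2.285)(7.859)² = 70.56 J.

ΔKE lost ≈ 1060 J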